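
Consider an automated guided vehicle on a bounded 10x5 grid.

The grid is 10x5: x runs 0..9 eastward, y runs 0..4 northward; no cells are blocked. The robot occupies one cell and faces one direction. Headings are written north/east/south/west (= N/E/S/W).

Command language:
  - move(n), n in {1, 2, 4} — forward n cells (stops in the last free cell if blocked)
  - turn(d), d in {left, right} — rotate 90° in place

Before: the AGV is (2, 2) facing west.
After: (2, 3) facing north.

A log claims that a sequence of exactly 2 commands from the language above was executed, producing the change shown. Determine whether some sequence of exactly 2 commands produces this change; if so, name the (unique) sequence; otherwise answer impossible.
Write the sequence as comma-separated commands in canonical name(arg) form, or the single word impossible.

turn(right), move(1)

key: running move(1) before turn(right) would end elsewhere — order is forced
begin: (2, 2) facing west
t=1 turn(right) ⇒ (2, 2) facing north
t=2 move(1) ⇒ (2, 3) facing north
no other 2-command option fits: unique.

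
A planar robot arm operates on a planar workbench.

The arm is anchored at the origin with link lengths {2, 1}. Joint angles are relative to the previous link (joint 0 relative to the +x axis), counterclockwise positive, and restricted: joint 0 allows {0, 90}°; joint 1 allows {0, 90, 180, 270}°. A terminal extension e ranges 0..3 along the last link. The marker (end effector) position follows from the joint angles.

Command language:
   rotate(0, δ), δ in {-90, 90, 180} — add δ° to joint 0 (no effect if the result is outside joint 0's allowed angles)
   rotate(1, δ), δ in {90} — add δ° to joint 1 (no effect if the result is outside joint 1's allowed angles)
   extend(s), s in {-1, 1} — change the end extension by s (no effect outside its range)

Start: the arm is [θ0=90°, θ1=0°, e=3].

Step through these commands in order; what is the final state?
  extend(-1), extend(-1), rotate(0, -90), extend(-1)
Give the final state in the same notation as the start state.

[θ0=0°, θ1=0°, e=0]

from: [θ0=90°, θ1=0°, e=3]
step 1 (extend(-1)): [θ0=90°, θ1=0°, e=2]
step 2 (extend(-1)): [θ0=90°, θ1=0°, e=1]
step 3 (rotate(0, -90)): [θ0=0°, θ1=0°, e=1]
step 4 (extend(-1)): [θ0=0°, θ1=0°, e=0]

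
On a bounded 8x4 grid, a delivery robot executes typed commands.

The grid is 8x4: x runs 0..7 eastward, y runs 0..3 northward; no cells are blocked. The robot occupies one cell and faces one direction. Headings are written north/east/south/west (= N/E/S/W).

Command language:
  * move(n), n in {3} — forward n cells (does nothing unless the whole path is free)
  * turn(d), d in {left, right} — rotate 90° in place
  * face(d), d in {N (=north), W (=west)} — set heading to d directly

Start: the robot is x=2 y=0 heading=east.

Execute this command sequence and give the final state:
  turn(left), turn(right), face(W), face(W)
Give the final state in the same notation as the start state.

x=2 y=0 heading=west

start: x=2 y=0 heading=east
step 1 (turn(left)): x=2 y=0 heading=north
step 2 (turn(right)): x=2 y=0 heading=east
step 3 (face(W)): x=2 y=0 heading=west
step 4 (face(W)): x=2 y=0 heading=west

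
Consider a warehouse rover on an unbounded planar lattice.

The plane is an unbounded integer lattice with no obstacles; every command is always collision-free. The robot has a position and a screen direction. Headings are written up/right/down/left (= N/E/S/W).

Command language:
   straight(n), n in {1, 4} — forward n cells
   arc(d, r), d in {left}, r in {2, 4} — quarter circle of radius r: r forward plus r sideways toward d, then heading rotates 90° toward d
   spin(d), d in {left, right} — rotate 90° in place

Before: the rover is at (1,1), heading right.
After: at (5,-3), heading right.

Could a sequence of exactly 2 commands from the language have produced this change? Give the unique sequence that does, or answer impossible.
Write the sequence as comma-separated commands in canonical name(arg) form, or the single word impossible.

key: heading stays E — rotations cancel among the 2 commands
initial: at (1,1), heading right
t=1 spin(right) ⇒ at (1,1), heading down
t=2 arc(left, 4) ⇒ at (5,-3), heading right
all 36 alternatives checked — unique.

spin(right), arc(left, 4)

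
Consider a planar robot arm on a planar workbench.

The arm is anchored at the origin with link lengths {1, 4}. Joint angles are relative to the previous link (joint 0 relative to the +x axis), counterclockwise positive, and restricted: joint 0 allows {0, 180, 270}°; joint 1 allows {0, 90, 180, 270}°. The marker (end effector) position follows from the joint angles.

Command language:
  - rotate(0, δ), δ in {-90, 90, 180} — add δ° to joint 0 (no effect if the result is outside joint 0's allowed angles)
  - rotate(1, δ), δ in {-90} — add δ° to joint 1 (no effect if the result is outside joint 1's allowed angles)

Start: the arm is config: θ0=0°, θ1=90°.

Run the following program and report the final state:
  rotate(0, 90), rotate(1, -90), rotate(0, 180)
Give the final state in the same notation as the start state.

from: config: θ0=0°, θ1=90°
step 1 (rotate(0, 90)): config: θ0=0°, θ1=90°
step 2 (rotate(1, -90)): config: θ0=0°, θ1=0°
step 3 (rotate(0, 180)): config: θ0=180°, θ1=0°

config: θ0=180°, θ1=0°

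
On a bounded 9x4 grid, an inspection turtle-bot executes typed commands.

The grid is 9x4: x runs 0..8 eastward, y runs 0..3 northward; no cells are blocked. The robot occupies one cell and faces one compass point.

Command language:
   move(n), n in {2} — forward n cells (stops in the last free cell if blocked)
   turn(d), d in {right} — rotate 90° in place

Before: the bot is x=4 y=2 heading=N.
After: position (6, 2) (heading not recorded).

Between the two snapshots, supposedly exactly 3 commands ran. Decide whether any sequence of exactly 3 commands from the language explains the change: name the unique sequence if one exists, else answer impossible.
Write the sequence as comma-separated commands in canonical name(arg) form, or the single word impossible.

initial: x=4 y=2 heading=N
[1] after turn(right): x=4 y=2 heading=E
[2] after move(2): x=6 y=2 heading=E
[3] after turn(right): x=6 y=2 heading=S
all 8 alternatives checked — unique.

turn(right), move(2), turn(right)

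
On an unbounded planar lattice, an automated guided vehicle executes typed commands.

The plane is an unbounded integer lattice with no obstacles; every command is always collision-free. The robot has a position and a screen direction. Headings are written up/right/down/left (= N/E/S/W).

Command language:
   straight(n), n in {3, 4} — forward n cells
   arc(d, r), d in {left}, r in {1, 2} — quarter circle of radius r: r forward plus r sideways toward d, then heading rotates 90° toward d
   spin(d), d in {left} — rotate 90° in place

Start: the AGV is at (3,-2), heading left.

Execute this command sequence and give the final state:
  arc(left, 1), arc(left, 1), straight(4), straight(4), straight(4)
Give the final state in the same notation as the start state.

at (15,-4), heading right

t0: at (3,-2), heading left
step 1 (arc(left, 1)): at (2,-3), heading down
step 2 (arc(left, 1)): at (3,-4), heading right
step 3 (straight(4)): at (7,-4), heading right
step 4 (straight(4)): at (11,-4), heading right
step 5 (straight(4)): at (15,-4), heading right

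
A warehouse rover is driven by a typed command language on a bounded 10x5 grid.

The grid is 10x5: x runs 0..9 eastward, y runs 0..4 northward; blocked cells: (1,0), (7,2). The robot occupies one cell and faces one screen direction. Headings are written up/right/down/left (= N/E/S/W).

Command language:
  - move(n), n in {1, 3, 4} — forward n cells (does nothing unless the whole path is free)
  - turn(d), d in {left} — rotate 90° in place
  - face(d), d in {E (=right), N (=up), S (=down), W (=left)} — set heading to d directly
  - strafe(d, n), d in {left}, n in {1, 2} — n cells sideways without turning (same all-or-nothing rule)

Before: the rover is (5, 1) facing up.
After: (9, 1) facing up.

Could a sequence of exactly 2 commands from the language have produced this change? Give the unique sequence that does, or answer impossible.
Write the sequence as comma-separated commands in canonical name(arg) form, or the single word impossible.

impossible

checked all 2-command options: none fits.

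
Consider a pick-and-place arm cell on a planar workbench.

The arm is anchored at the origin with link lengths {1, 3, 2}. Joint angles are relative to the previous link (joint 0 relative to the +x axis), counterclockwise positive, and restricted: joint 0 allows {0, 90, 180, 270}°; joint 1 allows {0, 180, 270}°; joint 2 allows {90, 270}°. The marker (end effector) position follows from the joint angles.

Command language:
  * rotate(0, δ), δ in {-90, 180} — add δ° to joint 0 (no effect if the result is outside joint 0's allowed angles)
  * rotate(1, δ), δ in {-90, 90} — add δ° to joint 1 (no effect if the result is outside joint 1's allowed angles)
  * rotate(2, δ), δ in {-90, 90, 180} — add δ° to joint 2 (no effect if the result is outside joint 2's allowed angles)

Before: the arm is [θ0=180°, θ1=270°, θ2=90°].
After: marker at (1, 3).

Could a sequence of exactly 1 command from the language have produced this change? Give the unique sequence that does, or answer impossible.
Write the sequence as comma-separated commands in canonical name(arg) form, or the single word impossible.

begin: [θ0=180°, θ1=270°, θ2=90°]
t=1 rotate(2, 180) ⇒ [θ0=180°, θ1=270°, θ2=270°]
no other 1-command option fits: unique.

rotate(2, 180)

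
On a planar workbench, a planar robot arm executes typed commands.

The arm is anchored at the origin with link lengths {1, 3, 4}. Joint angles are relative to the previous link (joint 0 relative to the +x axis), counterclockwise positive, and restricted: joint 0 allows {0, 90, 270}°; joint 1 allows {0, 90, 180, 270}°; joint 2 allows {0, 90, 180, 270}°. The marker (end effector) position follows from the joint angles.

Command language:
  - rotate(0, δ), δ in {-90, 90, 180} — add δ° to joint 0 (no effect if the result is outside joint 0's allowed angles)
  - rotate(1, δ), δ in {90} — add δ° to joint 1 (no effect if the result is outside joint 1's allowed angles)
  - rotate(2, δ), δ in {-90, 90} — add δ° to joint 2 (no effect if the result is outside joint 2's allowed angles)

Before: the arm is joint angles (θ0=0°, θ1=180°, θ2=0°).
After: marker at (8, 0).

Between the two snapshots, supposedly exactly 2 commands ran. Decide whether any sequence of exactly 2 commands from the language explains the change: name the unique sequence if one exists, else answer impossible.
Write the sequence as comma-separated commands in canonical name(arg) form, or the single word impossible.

rotate(1, 90), rotate(1, 90)

begin: joint angles (θ0=0°, θ1=180°, θ2=0°)
t=1 rotate(1, 90) ⇒ joint angles (θ0=0°, θ1=270°, θ2=0°)
t=2 rotate(1, 90) ⇒ joint angles (θ0=0°, θ1=0°, θ2=0°)
uniquely the one of 36 2-step routes that fits.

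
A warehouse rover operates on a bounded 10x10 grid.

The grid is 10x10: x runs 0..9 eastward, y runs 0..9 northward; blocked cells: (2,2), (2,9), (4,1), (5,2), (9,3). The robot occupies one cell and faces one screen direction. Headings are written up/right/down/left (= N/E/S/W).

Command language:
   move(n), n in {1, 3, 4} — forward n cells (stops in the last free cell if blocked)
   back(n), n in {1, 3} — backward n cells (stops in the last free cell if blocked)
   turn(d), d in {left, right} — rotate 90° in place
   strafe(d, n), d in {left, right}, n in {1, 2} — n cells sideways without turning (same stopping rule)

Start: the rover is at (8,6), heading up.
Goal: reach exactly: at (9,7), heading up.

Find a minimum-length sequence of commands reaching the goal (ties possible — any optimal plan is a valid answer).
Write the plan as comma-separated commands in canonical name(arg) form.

strafe(right, 2), move(1)

from: at (8,6), heading up
t=1 strafe(right, 2) ⇒ at (9,6), heading up
t=2 move(1) ⇒ at (9,7), heading up
nothing shorter than 2 reaches the goal.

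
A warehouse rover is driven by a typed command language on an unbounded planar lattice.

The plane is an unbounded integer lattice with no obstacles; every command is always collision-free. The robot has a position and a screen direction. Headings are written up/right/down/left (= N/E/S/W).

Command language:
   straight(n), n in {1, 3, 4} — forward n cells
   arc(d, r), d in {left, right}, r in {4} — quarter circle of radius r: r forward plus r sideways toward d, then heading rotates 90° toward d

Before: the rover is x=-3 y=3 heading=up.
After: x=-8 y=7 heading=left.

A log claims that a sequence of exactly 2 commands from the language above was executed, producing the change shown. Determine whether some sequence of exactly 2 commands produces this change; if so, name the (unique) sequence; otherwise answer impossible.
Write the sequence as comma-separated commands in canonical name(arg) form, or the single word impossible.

arc(left, 4), straight(1)

key: running straight(1) before arc(left, 4) would end elsewhere — order is forced
begin: x=-3 y=3 heading=up
[1] after arc(left, 4): x=-7 y=7 heading=left
[2] after straight(1): x=-8 y=7 heading=left
uniquely the one of 25 2-step routes that fits.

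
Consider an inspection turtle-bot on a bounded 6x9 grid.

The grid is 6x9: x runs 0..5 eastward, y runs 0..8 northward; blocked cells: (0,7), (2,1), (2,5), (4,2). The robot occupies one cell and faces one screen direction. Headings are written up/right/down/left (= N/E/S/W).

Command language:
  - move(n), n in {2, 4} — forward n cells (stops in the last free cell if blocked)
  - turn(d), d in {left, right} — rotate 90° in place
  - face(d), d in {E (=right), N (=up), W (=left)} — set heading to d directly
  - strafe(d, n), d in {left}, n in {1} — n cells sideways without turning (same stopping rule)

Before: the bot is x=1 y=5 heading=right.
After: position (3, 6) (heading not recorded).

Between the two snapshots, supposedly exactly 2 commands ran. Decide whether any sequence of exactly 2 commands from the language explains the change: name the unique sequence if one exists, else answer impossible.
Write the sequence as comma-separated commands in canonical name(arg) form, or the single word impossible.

key: running move(2) before strafe(left, 1) would end elsewhere — order is forced
start: x=1 y=5 heading=right
t=1 strafe(left, 1) ⇒ x=1 y=6 heading=right
t=2 move(2) ⇒ x=3 y=6 heading=right
no rival 2-sequence matches.

strafe(left, 1), move(2)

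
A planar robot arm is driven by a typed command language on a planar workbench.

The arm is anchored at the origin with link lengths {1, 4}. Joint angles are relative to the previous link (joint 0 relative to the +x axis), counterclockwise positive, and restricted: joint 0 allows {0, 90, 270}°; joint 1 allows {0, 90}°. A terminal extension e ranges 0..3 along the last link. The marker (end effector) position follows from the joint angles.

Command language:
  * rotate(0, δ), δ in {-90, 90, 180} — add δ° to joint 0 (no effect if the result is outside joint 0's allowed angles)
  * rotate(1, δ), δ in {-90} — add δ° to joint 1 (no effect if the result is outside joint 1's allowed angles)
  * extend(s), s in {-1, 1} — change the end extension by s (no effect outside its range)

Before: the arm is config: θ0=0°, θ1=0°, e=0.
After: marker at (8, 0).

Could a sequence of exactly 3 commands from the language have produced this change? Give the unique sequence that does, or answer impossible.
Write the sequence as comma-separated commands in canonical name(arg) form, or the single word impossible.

start: config: θ0=0°, θ1=0°, e=0
step 1 (extend(1)): config: θ0=0°, θ1=0°, e=1
step 2 (extend(1)): config: θ0=0°, θ1=0°, e=2
step 3 (extend(1)): config: θ0=0°, θ1=0°, e=3
no rival 3-sequence matches.

extend(1), extend(1), extend(1)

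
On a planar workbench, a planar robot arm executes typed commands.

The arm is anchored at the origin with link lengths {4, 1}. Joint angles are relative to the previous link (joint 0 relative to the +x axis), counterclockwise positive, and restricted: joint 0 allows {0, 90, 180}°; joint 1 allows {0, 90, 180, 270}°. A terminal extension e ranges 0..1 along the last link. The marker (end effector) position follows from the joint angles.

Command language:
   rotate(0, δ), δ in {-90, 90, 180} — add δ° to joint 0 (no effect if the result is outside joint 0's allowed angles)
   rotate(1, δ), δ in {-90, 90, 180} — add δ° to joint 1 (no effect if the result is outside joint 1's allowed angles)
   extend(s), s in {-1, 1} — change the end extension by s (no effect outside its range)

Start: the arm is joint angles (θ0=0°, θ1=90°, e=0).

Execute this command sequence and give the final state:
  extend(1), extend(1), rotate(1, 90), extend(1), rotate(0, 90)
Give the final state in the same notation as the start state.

joint angles (θ0=90°, θ1=180°, e=1)

start: joint angles (θ0=0°, θ1=90°, e=0)
step 1 (extend(1)): joint angles (θ0=0°, θ1=90°, e=1)
step 2 (extend(1)): joint angles (θ0=0°, θ1=90°, e=1)
step 3 (rotate(1, 90)): joint angles (θ0=0°, θ1=180°, e=1)
step 4 (extend(1)): joint angles (θ0=0°, θ1=180°, e=1)
step 5 (rotate(0, 90)): joint angles (θ0=90°, θ1=180°, e=1)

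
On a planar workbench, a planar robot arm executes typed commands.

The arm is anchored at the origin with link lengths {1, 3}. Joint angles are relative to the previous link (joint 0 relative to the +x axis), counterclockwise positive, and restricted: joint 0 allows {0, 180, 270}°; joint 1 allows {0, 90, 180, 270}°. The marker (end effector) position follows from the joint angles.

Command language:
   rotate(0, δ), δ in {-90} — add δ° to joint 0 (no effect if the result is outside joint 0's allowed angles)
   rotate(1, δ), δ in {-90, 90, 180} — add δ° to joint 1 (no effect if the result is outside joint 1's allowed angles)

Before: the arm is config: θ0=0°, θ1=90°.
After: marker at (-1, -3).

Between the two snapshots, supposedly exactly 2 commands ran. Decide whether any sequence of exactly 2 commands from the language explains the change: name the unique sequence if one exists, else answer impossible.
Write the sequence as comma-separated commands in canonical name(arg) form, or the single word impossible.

rotate(0, -90), rotate(0, -90)

initial: config: θ0=0°, θ1=90°
1. rotate(0, -90) → config: θ0=270°, θ1=90°
2. rotate(0, -90) → config: θ0=180°, θ1=90°
no other 2-command option fits: unique.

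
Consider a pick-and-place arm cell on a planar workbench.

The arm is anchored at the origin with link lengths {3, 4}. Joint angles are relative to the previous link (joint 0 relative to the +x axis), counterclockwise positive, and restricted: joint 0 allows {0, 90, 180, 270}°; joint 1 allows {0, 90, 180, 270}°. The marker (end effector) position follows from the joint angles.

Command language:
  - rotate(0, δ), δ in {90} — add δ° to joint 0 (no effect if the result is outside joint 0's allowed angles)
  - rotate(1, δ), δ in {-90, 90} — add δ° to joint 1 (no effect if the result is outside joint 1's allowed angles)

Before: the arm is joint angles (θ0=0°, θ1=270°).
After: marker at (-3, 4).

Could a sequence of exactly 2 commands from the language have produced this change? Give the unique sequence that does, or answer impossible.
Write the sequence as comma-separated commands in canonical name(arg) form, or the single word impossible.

rotate(0, 90), rotate(0, 90)

initial: joint angles (θ0=0°, θ1=270°)
step 1 (rotate(0, 90)): joint angles (θ0=90°, θ1=270°)
step 2 (rotate(0, 90)): joint angles (θ0=180°, θ1=270°)
uniquely the one of 9 2-step routes that fits.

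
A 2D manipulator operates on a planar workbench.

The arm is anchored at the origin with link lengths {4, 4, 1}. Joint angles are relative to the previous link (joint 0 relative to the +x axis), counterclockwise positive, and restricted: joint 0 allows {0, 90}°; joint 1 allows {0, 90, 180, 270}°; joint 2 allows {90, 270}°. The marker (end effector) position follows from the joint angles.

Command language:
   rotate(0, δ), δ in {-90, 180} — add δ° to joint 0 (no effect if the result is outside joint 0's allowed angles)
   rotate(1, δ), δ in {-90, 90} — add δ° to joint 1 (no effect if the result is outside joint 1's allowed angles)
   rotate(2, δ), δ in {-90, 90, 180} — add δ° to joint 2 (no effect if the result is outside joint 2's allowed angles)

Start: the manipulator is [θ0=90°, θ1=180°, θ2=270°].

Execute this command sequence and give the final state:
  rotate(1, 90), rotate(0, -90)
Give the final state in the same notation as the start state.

from: [θ0=90°, θ1=180°, θ2=270°]
[1] after rotate(1, 90): [θ0=90°, θ1=270°, θ2=270°]
[2] after rotate(0, -90): [θ0=0°, θ1=270°, θ2=270°]

[θ0=0°, θ1=270°, θ2=270°]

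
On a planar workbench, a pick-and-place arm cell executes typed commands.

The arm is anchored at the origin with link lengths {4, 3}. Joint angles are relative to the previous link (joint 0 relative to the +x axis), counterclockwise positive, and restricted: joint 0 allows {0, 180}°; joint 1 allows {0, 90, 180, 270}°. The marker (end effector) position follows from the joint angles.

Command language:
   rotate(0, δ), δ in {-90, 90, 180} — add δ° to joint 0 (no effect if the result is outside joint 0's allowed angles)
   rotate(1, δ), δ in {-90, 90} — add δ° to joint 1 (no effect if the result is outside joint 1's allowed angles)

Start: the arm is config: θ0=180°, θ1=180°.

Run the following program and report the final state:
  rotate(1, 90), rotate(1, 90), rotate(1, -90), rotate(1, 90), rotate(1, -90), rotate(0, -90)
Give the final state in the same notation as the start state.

initial: config: θ0=180°, θ1=180°
t=1 rotate(1, 90) ⇒ config: θ0=180°, θ1=270°
t=2 rotate(1, 90) ⇒ config: θ0=180°, θ1=0°
t=3 rotate(1, -90) ⇒ config: θ0=180°, θ1=270°
t=4 rotate(1, 90) ⇒ config: θ0=180°, θ1=0°
t=5 rotate(1, -90) ⇒ config: θ0=180°, θ1=270°
t=6 rotate(0, -90) ⇒ config: θ0=180°, θ1=270°

config: θ0=180°, θ1=270°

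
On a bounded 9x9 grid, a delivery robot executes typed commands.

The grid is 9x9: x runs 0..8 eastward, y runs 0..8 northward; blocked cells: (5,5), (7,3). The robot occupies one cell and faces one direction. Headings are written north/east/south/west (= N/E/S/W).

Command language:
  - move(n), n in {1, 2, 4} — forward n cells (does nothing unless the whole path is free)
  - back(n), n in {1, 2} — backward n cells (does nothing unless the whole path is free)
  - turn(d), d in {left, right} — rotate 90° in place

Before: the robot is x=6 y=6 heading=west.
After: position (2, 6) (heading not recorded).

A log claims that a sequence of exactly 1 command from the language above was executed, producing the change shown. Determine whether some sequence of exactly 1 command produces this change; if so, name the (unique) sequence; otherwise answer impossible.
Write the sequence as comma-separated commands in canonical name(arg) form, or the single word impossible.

move(4)

from: x=6 y=6 heading=west
[1] after move(4): x=2 y=6 heading=west
no rival 1-sequence matches.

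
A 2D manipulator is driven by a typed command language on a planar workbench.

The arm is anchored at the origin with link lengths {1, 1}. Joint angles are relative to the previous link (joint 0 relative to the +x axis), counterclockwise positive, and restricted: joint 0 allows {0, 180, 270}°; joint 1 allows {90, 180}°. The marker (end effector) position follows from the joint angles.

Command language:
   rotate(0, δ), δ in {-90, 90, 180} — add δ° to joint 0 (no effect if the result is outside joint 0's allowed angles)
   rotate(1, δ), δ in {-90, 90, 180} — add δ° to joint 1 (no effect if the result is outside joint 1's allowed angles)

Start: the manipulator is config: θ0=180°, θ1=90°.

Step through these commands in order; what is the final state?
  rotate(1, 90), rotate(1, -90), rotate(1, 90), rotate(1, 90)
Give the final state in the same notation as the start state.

config: θ0=180°, θ1=180°

begin: config: θ0=180°, θ1=90°
t=1 rotate(1, 90) ⇒ config: θ0=180°, θ1=180°
t=2 rotate(1, -90) ⇒ config: θ0=180°, θ1=90°
t=3 rotate(1, 90) ⇒ config: θ0=180°, θ1=180°
t=4 rotate(1, 90) ⇒ config: θ0=180°, θ1=180°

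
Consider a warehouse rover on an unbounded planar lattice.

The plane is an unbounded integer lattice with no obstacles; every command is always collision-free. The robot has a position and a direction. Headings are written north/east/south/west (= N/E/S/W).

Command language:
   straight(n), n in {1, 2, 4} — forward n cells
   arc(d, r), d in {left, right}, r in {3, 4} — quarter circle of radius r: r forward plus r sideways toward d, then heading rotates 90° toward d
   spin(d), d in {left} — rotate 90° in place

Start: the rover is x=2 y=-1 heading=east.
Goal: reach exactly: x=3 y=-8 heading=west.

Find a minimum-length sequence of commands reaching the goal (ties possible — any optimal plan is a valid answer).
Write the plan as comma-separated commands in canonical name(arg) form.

from: x=2 y=-1 heading=east
step 1 (arc(right, 4)): x=6 y=-5 heading=south
step 2 (arc(right, 3)): x=3 y=-8 heading=west
no 1-step plan works, so 2 is optimal.

arc(right, 4), arc(right, 3)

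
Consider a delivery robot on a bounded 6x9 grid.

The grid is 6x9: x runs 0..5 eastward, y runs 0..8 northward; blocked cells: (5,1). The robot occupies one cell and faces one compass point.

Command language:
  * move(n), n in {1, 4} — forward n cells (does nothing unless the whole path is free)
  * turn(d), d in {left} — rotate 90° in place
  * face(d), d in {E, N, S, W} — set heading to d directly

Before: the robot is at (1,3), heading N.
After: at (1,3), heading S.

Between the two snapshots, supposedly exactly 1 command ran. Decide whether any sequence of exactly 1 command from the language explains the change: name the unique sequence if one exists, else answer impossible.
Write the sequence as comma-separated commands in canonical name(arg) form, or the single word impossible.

key: (1,3) unchanged — the single command moves nothing
t0: at (1,3), heading N
step 1 (face(S)): at (1,3), heading S
no other 1-command option fits: unique.

face(S)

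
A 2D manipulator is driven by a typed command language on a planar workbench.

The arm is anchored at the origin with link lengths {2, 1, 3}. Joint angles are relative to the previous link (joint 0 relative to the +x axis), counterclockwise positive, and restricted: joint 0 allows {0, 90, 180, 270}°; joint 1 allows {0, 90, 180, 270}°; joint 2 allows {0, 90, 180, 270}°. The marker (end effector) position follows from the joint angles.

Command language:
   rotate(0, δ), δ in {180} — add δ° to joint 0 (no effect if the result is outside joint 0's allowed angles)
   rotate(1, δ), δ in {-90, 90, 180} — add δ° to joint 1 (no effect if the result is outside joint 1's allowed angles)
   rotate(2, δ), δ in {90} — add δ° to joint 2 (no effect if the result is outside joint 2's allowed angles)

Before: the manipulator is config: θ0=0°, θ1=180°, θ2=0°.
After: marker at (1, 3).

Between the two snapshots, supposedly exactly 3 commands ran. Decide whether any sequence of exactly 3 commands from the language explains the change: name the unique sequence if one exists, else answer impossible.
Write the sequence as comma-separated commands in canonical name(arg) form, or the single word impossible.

begin: config: θ0=0°, θ1=180°, θ2=0°
step 1 (rotate(2, 90)): config: θ0=0°, θ1=180°, θ2=90°
step 2 (rotate(2, 90)): config: θ0=0°, θ1=180°, θ2=180°
step 3 (rotate(2, 90)): config: θ0=0°, θ1=180°, θ2=270°
no rival 3-sequence matches.

rotate(2, 90), rotate(2, 90), rotate(2, 90)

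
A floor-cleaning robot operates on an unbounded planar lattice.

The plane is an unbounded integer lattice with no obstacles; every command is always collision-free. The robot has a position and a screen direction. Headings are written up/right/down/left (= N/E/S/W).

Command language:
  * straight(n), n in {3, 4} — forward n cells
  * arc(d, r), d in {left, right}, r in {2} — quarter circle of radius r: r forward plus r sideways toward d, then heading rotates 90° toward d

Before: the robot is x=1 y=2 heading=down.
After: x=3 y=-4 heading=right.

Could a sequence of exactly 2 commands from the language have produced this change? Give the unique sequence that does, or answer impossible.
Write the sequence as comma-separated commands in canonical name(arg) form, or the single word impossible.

key: order matters: swapping straight(4) and arc(left, 2) lands elsewhere
begin: x=1 y=2 heading=down
1. straight(4) → x=1 y=-2 heading=down
2. arc(left, 2) → x=3 y=-4 heading=right
no rival 2-sequence matches.

straight(4), arc(left, 2)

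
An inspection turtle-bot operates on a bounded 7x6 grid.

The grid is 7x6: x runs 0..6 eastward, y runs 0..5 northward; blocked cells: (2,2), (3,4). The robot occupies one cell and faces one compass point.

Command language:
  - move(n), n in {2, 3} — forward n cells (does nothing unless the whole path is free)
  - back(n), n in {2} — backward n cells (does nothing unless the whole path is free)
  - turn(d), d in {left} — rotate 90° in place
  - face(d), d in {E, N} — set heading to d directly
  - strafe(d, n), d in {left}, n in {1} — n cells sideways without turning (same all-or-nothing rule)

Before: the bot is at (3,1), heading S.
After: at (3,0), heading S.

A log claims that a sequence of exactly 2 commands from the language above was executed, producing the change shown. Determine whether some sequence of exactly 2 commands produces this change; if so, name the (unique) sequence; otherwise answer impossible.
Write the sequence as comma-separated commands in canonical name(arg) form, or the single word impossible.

back(2), move(3)

key: running move(3) before back(2) would end elsewhere — order is forced
begin: at (3,1), heading S
step 1 (back(2)): at (3,3), heading S
step 2 (move(3)): at (3,0), heading S
no rival 2-sequence matches.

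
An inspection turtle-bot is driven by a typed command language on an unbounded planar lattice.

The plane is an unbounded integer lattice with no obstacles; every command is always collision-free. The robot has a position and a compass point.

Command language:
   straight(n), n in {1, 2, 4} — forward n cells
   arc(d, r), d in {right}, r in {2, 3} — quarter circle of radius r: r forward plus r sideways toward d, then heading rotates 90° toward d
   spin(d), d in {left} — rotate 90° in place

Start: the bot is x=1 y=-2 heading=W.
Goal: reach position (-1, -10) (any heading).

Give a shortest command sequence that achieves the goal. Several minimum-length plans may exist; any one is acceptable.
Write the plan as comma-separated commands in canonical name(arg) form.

straight(2), spin(left), straight(4), straight(4)

from: x=1 y=-2 heading=W
1. straight(2) → x=-1 y=-2 heading=W
2. spin(left) → x=-1 y=-2 heading=S
3. straight(4) → x=-1 y=-6 heading=S
4. straight(4) → x=-1 y=-10 heading=S
minimal: 4 command(s), checked below 4.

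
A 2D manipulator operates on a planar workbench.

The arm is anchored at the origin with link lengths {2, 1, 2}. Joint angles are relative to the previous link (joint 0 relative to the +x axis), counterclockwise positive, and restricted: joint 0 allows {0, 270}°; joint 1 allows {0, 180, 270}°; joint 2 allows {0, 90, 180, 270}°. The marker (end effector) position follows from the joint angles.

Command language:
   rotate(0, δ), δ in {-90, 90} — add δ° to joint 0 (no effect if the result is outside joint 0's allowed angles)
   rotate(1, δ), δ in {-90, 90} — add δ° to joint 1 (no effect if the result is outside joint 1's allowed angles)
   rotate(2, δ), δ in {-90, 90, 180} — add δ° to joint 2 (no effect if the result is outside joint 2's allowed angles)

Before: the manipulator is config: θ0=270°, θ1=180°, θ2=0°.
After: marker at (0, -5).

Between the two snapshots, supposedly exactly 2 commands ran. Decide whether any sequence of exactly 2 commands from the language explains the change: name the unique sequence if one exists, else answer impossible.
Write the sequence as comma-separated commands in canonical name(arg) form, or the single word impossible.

start: config: θ0=270°, θ1=180°, θ2=0°
[1] after rotate(1, 90): config: θ0=270°, θ1=270°, θ2=0°
[2] after rotate(1, 90): config: θ0=270°, θ1=0°, θ2=0°
no rival 2-sequence matches.

rotate(1, 90), rotate(1, 90)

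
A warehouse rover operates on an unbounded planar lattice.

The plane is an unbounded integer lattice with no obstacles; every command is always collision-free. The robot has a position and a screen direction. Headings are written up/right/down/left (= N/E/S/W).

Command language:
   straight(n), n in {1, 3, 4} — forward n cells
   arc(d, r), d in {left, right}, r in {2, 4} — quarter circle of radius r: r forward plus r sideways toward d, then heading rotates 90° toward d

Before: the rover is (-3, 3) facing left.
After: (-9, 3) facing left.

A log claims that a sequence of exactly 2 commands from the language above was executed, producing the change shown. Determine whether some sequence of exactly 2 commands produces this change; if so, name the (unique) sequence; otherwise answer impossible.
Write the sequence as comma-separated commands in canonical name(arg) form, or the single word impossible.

key: still facing W at the end — nothing in the sequence rotates
start: (-3, 3) facing left
1. straight(3) → (-6, 3) facing left
2. straight(3) → (-9, 3) facing left
uniquely the one of 49 2-step routes that fits.

straight(3), straight(3)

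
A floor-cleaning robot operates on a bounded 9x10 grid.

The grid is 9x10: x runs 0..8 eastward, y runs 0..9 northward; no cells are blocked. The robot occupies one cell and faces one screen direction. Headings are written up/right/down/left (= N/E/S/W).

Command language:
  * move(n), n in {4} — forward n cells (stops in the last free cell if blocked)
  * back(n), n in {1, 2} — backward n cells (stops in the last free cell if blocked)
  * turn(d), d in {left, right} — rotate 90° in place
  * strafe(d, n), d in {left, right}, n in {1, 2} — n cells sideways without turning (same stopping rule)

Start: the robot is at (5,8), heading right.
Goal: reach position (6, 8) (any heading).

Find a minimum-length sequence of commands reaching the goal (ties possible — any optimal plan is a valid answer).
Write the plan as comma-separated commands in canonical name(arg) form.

turn(left), strafe(right, 1)

from: at (5,8), heading right
[1] after turn(left): at (5,8), heading up
[2] after strafe(right, 1): at (6,8), heading up
shorter routes all fall short; 2 is best.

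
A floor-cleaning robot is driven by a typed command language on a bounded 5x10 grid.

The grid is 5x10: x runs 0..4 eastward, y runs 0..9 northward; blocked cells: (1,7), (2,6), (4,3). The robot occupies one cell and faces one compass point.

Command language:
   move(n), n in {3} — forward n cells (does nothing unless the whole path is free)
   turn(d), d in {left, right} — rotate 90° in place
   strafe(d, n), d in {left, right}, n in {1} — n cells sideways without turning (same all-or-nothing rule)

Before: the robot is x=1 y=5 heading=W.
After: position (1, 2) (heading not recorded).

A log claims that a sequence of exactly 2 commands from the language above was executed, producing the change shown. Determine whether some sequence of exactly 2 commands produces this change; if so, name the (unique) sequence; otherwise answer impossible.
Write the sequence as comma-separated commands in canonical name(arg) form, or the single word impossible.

key: running move(3) before turn(left) would end elsewhere — order is forced
initial: x=1 y=5 heading=W
[1] after turn(left): x=1 y=5 heading=S
[2] after move(3): x=1 y=2 heading=S
no other 2-command option fits: unique.

turn(left), move(3)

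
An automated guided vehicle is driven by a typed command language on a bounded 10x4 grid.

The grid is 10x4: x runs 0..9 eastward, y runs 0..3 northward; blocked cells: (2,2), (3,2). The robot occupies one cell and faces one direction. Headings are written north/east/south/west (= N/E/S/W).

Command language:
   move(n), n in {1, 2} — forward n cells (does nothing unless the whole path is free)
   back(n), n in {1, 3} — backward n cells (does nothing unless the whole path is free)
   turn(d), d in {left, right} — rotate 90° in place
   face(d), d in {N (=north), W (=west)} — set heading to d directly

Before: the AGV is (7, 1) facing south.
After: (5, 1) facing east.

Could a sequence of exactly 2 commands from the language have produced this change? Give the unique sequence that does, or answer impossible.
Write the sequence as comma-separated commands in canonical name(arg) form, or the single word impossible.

all 64 sequences checked — none match.

impossible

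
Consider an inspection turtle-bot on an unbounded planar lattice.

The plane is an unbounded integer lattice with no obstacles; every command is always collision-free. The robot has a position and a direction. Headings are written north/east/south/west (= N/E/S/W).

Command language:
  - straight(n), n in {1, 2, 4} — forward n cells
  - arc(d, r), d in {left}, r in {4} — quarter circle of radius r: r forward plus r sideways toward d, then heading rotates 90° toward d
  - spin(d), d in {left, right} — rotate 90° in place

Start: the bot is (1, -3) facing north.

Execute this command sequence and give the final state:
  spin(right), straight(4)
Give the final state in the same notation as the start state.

start: (1, -3) facing north
1. spin(right) → (1, -3) facing east
2. straight(4) → (5, -3) facing east

(5, -3) facing east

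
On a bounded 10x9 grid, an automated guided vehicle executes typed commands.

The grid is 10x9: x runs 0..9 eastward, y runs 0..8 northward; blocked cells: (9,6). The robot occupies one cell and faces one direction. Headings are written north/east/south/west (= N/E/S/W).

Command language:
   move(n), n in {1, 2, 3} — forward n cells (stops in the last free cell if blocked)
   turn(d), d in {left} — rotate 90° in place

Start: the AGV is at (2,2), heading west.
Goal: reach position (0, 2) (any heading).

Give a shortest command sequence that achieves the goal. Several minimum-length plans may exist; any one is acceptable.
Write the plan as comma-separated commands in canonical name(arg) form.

t0: at (2,2), heading west
1. move(3) → at (0,2), heading west
minimal: 1 command(s), checked below 1.

move(3)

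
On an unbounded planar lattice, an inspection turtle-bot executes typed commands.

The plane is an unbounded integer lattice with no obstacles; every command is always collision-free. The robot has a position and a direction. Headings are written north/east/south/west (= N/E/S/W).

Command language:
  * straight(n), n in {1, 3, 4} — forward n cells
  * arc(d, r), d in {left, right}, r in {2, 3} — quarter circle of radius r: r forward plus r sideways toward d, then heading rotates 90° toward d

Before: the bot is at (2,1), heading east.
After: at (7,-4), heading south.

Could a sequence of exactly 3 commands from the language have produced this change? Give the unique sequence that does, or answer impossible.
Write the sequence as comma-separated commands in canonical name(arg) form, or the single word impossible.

key: position moved to (7,-4) AND the heading swung to S — translation plus rotation needed
begin: at (2,1), heading east
step 1 (straight(3)): at (5,1), heading east
step 2 (arc(right, 2)): at (7,-1), heading south
step 3 (straight(3)): at (7,-4), heading south
no rival 3-sequence matches.

straight(3), arc(right, 2), straight(3)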